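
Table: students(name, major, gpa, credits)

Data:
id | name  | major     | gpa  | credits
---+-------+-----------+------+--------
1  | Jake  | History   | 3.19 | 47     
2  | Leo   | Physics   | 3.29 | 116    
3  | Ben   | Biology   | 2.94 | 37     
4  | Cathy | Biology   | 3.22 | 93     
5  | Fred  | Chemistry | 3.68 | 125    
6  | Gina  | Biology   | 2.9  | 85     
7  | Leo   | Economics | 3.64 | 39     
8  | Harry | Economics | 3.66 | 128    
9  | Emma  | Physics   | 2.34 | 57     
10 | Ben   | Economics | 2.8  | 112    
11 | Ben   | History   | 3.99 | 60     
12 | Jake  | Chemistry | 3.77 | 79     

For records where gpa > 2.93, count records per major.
SELECT major, COUNT(*)
FROM students
WHERE gpa > 2.93
GROUP BY major

Note: WHERE filters rows before grouping.

Result:
  Biology: 2
  Chemistry: 2
  Economics: 2
  History: 2
  Physics: 1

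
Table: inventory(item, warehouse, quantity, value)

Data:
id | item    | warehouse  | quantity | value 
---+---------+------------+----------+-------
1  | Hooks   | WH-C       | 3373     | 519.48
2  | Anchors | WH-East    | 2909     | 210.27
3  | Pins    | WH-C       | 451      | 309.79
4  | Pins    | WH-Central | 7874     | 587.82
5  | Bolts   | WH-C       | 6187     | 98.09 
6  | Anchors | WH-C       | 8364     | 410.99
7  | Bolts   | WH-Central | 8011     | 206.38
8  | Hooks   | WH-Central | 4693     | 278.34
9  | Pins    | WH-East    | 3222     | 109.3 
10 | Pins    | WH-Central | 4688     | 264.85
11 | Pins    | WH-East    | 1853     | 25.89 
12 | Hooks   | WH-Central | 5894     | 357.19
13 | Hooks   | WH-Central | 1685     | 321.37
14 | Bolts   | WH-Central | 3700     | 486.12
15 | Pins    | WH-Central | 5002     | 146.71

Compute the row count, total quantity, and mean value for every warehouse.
SELECT warehouse,
       COUNT(*) as cnt,
       SUM(quantity) as total_quantity,
       AVG(value) as avg_value
FROM inventory
GROUP BY warehouse

Result:
  WH-C: 4 records, 18375 total quantity, 334.59 avg value
  WH-Central: 8 records, 41547 total quantity, 331.10 avg value
  WH-East: 3 records, 7984 total quantity, 115.15 avg value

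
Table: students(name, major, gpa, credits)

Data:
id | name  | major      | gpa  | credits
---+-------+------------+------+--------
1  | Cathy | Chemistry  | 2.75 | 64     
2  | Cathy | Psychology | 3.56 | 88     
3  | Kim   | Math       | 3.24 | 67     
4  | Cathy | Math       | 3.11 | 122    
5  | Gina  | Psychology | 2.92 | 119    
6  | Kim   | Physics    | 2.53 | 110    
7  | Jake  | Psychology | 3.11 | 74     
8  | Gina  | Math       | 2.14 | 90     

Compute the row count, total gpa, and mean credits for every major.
SELECT major,
       COUNT(*) as cnt,
       SUM(gpa) as total_gpa,
       AVG(credits) as avg_credits
FROM students
GROUP BY major

Result:
  Chemistry: 1 records, 2.75 total gpa, 64.00 avg credits
  Math: 3 records, 8.49 total gpa, 93.00 avg credits
  Physics: 1 records, 2.53 total gpa, 110.00 avg credits
  Psychology: 3 records, 9.59 total gpa, 93.67 avg credits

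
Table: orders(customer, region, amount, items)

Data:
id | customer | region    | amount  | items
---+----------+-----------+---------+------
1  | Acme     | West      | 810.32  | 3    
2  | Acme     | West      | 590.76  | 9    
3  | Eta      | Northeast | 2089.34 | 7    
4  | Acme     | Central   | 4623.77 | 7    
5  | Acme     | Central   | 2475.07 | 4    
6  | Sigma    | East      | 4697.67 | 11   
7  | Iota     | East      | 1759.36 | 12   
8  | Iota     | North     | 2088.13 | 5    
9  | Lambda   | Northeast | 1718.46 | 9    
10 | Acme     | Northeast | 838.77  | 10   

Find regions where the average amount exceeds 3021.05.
SELECT region, AVG(amount)
FROM orders
GROUP BY region
HAVING AVG(amount) > 3021.05

Result:
  Central: avg=3549.42
  East: avg=3228.52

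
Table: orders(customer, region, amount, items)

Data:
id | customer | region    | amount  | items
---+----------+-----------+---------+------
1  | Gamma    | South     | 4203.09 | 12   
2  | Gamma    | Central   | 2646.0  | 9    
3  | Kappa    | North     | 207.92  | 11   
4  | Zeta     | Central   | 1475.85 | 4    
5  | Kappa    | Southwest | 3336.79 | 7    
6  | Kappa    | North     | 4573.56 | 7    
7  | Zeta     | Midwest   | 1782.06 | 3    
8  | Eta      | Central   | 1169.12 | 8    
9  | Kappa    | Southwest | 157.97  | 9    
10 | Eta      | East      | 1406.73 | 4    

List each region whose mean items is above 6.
SELECT region, AVG(items)
FROM orders
GROUP BY region
HAVING AVG(items) > 6

Result:
  Central: avg=7.00
  North: avg=9.00
  South: avg=12.00
  Southwest: avg=8.00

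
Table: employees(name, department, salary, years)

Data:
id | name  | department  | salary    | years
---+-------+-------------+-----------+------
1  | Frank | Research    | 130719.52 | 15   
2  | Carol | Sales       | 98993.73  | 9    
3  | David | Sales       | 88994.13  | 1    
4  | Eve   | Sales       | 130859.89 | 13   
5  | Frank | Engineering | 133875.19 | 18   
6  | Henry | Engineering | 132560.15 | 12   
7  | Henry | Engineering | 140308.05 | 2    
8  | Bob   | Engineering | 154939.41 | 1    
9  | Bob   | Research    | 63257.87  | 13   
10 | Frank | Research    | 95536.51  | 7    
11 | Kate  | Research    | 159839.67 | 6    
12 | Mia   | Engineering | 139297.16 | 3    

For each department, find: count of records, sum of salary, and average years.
SELECT department,
       COUNT(*) as cnt,
       SUM(salary) as total_salary,
       AVG(years) as avg_years
FROM employees
GROUP BY department

Result:
  Engineering: 5 records, 700979.96 total salary, 7.20 avg years
  Research: 4 records, 449353.57 total salary, 10.25 avg years
  Sales: 3 records, 318847.75 total salary, 7.67 avg years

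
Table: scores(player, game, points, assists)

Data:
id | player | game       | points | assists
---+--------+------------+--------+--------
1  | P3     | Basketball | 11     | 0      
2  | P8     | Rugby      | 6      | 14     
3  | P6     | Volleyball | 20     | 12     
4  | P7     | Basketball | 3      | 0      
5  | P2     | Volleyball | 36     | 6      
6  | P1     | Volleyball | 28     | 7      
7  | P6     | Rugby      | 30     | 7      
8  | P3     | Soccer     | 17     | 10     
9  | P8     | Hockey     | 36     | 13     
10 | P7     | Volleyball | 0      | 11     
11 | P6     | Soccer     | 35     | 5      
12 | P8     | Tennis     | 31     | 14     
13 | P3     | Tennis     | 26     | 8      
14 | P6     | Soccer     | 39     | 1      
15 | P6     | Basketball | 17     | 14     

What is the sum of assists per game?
SELECT game, SUM(assists) as result
FROM scores
GROUP BY game

Result:
  Basketball: 14
  Hockey: 13
  Rugby: 21
  Soccer: 16
  Tennis: 22
  Volleyball: 36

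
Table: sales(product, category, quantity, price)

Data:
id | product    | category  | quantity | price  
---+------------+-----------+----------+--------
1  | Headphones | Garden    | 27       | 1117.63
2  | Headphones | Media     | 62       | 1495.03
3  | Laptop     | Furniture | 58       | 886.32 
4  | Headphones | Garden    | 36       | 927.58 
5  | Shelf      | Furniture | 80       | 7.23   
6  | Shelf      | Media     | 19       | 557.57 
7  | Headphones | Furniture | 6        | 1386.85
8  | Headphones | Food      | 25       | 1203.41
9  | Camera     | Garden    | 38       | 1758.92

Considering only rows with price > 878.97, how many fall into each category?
SELECT category, COUNT(*)
FROM sales
WHERE price > 878.97
GROUP BY category

Note: WHERE filters rows before grouping.

Result:
  Food: 1
  Furniture: 2
  Garden: 3
  Media: 1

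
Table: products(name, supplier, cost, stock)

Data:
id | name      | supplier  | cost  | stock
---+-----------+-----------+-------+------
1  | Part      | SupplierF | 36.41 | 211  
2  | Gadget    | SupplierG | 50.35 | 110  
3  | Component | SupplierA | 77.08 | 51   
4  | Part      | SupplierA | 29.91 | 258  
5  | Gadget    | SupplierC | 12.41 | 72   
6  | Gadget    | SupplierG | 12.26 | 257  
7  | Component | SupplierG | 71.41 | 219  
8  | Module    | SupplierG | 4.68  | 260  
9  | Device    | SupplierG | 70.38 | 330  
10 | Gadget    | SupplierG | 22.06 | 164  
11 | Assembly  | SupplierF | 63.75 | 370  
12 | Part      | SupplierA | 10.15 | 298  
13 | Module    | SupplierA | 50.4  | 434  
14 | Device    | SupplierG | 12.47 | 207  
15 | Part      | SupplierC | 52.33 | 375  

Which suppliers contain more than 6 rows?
SELECT supplier, COUNT(*) as cnt
FROM products
GROUP BY supplier
HAVING COUNT(*) > 6

Result:
  SupplierG: 7

Note: HAVING filters groups after aggregation, WHERE filters rows before.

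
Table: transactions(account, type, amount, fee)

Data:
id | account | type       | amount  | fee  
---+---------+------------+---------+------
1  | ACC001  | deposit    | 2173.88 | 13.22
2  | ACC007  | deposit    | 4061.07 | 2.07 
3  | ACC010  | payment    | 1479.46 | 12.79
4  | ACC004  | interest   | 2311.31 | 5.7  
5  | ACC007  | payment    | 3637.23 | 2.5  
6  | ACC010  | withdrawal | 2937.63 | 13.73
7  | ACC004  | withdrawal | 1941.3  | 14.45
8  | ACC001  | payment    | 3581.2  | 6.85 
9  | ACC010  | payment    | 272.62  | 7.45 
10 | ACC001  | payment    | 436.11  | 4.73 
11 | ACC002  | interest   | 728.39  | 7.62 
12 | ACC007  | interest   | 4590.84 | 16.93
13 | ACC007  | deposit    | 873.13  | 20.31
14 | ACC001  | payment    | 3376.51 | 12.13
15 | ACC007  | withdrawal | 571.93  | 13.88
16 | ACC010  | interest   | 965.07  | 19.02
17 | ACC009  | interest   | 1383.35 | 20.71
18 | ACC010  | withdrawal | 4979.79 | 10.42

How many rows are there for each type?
SELECT type, COUNT(*) as count
FROM transactions
GROUP BY type

Result:
  deposit: 3
  interest: 5
  payment: 6
  withdrawal: 4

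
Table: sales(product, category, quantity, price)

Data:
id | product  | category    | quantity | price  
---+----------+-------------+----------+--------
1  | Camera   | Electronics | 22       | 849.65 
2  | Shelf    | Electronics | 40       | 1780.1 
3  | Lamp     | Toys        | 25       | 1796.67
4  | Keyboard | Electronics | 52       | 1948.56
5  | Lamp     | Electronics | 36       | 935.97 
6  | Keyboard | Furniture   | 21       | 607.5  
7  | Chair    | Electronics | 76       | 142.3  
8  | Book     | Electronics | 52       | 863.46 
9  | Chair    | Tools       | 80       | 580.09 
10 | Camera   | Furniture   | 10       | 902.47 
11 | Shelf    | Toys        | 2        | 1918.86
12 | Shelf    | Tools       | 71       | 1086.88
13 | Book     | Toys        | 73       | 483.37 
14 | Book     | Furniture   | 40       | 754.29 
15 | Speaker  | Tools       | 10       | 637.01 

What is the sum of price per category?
SELECT category, SUM(price) as result
FROM sales
GROUP BY category

Result:
  Electronics: 6520.04
  Furniture: 2264.26
  Tools: 2303.98
  Toys: 4198.90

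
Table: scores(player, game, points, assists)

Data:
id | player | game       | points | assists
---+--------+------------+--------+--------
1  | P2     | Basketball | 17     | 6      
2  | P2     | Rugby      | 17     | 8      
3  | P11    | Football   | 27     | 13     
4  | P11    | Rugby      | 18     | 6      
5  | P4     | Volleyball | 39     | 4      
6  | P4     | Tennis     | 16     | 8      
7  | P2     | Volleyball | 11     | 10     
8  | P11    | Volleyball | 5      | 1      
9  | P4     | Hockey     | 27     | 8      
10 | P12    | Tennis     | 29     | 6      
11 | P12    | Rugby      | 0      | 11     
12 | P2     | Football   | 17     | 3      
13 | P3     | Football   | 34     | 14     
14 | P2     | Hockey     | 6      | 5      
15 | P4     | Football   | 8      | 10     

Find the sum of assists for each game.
SELECT game, SUM(assists) as result
FROM scores
GROUP BY game

Result:
  Basketball: 6
  Football: 40
  Hockey: 13
  Rugby: 25
  Tennis: 14
  Volleyball: 15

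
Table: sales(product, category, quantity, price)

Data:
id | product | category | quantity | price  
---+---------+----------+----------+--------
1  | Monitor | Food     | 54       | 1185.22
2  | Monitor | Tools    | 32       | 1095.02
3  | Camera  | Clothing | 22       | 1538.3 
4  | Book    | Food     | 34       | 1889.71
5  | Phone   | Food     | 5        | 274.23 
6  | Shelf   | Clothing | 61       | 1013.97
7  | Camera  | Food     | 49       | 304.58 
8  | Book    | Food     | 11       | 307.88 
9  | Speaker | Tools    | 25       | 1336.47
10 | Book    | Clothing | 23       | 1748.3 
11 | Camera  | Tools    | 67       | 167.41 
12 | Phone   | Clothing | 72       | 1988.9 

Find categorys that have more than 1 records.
SELECT category, COUNT(*) as cnt
FROM sales
GROUP BY category
HAVING COUNT(*) > 1

Result:
  Clothing: 4
  Food: 5
  Tools: 3

Note: HAVING filters groups after aggregation, WHERE filters rows before.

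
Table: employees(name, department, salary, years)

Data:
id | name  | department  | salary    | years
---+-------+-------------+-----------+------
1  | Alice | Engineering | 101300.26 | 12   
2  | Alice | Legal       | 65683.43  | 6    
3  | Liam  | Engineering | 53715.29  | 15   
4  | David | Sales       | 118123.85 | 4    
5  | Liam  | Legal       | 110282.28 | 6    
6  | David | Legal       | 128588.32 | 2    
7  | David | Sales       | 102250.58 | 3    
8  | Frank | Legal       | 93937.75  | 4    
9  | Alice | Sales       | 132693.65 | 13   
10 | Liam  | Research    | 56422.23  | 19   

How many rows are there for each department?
SELECT department, COUNT(*) as count
FROM employees
GROUP BY department

Result:
  Engineering: 2
  Legal: 4
  Research: 1
  Sales: 3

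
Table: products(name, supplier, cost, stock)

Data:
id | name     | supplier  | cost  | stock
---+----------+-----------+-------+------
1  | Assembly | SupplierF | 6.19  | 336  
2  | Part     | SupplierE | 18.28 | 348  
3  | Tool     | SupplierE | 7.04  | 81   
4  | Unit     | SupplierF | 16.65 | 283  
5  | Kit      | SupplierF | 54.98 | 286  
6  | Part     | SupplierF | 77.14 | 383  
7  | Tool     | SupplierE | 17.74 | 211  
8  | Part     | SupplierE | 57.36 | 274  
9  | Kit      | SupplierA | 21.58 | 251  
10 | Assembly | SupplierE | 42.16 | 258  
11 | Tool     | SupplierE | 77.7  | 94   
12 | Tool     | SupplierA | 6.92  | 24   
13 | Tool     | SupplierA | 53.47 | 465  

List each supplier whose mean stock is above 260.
SELECT supplier, AVG(stock)
FROM products
GROUP BY supplier
HAVING AVG(stock) > 260

Result:
  SupplierF: avg=322.00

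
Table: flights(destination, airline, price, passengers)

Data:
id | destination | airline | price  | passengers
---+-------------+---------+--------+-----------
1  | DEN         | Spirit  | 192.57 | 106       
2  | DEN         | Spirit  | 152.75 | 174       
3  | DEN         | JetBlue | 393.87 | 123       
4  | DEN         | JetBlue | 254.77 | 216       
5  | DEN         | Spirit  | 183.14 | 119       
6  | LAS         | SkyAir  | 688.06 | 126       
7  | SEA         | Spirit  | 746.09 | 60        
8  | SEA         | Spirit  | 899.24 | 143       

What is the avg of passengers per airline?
SELECT airline, AVG(passengers) as result
FROM flights
GROUP BY airline

Result:
  JetBlue: 169.50
  SkyAir: 126.00
  Spirit: 120.40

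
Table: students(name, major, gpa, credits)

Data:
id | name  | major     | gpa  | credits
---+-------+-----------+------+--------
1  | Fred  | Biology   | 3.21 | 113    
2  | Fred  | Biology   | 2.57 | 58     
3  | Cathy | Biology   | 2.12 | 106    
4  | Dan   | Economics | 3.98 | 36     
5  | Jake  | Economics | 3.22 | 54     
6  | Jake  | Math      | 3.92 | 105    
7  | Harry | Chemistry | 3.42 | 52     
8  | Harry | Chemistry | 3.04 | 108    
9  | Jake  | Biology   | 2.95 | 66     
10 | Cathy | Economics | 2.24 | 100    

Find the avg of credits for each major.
SELECT major, AVG(credits) as result
FROM students
GROUP BY major

Result:
  Biology: 85.75
  Chemistry: 80.00
  Economics: 63.33
  Math: 105.00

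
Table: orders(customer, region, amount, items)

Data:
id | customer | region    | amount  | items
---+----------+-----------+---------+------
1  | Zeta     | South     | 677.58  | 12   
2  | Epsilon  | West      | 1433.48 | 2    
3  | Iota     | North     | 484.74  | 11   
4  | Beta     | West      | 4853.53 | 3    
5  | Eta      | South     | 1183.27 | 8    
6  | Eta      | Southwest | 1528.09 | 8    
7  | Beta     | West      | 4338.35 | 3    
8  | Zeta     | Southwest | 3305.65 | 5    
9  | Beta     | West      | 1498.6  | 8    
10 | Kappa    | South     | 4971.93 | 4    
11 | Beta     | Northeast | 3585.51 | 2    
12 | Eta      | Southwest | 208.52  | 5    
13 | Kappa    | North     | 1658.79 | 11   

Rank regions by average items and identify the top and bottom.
SELECT region, AVG(items)
FROM orders
GROUP BY region
ORDER BY AVG(items)

All groups:
  Northeast: 2.00
  West: 4.00
  Southwest: 6.00
  South: 8.00
  North: 11.00

Highest: North (11.00)
Lowest: Northeast (2.00)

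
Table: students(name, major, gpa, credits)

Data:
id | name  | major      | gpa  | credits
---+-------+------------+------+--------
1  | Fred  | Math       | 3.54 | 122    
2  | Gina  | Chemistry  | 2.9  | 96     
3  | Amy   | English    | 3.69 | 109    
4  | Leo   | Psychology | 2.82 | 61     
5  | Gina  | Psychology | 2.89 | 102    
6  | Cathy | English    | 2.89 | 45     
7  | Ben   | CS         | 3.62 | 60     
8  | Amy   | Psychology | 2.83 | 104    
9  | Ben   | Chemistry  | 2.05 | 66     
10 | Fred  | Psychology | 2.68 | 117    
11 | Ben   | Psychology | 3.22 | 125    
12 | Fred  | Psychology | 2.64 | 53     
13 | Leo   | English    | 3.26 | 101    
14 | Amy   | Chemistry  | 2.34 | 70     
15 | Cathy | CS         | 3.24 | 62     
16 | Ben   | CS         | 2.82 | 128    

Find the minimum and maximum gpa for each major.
SELECT major, MIN(gpa), MAX(gpa)
FROM students
GROUP BY major

Result:
  CS: min=2.82, max=3.62
  Chemistry: min=2.05, max=2.90
  English: min=2.89, max=3.69
  Math: min=3.54, max=3.54
  Psychology: min=2.64, max=3.22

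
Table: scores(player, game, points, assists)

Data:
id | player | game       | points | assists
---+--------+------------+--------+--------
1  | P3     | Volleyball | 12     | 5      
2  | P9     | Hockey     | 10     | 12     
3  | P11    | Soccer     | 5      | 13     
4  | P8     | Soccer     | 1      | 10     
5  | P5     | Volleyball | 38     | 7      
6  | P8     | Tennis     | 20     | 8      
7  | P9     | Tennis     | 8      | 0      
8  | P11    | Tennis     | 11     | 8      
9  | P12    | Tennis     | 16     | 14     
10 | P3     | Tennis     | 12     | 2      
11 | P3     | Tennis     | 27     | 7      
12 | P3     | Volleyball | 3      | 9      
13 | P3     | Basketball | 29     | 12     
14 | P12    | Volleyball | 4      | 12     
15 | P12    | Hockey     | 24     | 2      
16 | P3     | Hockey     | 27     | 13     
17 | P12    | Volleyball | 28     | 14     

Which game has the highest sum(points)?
SELECT game, SUM(points) as val
FROM scores
GROUP BY game
ORDER BY val DESC
LIMIT 1

Result: Tennis with sum(points) = 94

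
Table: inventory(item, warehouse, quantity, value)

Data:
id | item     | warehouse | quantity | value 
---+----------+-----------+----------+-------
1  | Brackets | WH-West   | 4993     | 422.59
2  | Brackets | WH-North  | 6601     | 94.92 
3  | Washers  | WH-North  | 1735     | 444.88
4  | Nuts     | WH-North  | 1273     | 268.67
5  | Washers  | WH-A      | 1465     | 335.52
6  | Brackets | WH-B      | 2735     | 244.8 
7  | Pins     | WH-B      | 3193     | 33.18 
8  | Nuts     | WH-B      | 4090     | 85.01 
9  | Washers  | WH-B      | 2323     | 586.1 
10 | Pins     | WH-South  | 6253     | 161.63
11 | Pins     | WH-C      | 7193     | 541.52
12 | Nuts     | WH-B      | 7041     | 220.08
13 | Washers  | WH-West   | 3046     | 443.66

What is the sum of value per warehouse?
SELECT warehouse, SUM(value) as result
FROM inventory
GROUP BY warehouse

Result:
  WH-A: 335.52
  WH-B: 1169.17
  WH-C: 541.52
  WH-North: 808.47
  WH-South: 161.63
  WH-West: 866.25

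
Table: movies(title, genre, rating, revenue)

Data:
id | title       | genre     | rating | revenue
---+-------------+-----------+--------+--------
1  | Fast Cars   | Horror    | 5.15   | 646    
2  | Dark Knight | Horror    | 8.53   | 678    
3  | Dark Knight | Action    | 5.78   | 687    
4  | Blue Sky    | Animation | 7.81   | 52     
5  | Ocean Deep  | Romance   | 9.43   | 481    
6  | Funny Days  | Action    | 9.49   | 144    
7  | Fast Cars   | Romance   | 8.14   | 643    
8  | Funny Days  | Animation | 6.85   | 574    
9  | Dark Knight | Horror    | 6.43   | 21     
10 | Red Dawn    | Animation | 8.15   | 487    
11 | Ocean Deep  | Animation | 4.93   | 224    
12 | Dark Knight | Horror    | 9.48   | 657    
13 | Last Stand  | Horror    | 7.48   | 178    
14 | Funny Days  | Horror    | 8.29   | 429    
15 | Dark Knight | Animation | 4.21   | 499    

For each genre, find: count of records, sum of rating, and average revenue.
SELECT genre,
       COUNT(*) as cnt,
       SUM(rating) as total_rating,
       AVG(revenue) as avg_revenue
FROM movies
GROUP BY genre

Result:
  Action: 2 records, 15.27 total rating, 415.50 avg revenue
  Animation: 5 records, 31.95 total rating, 367.20 avg revenue
  Horror: 6 records, 45.36 total rating, 434.83 avg revenue
  Romance: 2 records, 17.57 total rating, 562.00 avg revenue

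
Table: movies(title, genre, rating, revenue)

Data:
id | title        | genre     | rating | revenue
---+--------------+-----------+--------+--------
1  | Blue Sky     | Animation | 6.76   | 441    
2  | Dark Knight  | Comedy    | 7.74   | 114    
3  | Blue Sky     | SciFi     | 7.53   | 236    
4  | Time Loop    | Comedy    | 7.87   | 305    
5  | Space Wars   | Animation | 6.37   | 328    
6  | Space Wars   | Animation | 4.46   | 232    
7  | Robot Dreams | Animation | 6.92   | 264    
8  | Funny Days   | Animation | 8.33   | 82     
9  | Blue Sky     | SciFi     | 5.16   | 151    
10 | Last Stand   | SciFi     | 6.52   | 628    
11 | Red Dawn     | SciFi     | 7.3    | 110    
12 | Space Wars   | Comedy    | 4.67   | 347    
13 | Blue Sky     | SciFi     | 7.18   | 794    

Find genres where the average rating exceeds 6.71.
SELECT genre, AVG(rating)
FROM movies
GROUP BY genre
HAVING AVG(rating) > 6.71

Result:
  Comedy: avg=6.76
  SciFi: avg=6.74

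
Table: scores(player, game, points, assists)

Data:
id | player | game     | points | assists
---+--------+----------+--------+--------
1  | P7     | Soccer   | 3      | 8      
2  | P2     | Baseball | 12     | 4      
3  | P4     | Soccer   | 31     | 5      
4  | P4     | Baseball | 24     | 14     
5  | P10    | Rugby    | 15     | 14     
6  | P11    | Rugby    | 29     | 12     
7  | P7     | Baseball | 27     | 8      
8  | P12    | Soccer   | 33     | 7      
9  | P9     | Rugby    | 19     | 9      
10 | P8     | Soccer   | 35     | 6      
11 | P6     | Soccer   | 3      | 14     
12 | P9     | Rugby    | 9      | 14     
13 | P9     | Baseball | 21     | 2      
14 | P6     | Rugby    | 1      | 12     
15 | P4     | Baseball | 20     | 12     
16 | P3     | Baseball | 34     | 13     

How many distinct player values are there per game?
SELECT game, COUNT(DISTINCT player)
FROM scores
GROUP BY game

Result:
  Baseball: 5 distinct
  Rugby: 4 distinct
  Soccer: 5 distinct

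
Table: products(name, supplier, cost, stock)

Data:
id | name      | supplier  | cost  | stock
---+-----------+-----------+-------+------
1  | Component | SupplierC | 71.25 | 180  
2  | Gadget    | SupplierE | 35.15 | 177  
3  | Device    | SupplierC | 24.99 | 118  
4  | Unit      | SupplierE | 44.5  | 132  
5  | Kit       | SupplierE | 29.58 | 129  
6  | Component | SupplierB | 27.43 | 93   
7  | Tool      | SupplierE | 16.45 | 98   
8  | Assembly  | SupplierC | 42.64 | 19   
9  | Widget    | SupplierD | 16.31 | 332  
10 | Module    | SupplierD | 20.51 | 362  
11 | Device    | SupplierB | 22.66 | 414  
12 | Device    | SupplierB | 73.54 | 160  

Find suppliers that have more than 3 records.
SELECT supplier, COUNT(*) as cnt
FROM products
GROUP BY supplier
HAVING COUNT(*) > 3

Result:
  SupplierE: 4

Note: HAVING filters groups after aggregation, WHERE filters rows before.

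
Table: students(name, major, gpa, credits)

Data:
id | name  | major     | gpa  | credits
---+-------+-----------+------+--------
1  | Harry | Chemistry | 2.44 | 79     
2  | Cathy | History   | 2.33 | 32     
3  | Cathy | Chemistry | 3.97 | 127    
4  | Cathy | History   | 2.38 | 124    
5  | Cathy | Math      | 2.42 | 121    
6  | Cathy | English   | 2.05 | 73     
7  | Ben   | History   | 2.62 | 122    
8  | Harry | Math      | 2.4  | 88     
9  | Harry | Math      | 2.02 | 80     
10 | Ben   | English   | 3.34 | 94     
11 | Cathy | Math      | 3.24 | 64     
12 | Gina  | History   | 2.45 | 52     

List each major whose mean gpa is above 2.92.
SELECT major, AVG(gpa)
FROM students
GROUP BY major
HAVING AVG(gpa) > 2.92

Result:
  Chemistry: avg=3.21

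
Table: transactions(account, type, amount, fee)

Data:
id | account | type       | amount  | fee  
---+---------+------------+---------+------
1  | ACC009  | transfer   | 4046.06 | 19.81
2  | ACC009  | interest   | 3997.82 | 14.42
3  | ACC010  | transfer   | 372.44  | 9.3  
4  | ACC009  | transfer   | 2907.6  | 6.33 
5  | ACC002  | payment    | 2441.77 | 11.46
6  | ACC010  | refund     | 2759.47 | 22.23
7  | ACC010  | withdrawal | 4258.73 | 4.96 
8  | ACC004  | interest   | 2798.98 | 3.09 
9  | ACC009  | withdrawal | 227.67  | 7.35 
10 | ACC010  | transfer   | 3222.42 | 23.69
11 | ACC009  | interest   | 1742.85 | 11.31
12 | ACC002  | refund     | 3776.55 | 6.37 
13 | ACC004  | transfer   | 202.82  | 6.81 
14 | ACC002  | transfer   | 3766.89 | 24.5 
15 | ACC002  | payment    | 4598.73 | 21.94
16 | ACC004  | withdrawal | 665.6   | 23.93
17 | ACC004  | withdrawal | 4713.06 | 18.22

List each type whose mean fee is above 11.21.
SELECT type, AVG(fee)
FROM transactions
GROUP BY type
HAVING AVG(fee) > 11.21

Result:
  payment: avg=16.70
  refund: avg=14.30
  transfer: avg=15.07
  withdrawal: avg=13.62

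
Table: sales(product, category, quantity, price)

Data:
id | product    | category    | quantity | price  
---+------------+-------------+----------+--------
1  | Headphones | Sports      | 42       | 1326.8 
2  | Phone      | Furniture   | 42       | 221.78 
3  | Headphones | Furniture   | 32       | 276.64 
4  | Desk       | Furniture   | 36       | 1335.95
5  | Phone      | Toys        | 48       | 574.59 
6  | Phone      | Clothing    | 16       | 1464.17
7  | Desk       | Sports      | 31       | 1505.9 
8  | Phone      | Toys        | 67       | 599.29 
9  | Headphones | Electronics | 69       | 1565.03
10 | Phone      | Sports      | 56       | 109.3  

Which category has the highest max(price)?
SELECT category, MAX(price) as val
FROM sales
GROUP BY category
ORDER BY val DESC
LIMIT 1

Result: Electronics with max(price) = 1565.03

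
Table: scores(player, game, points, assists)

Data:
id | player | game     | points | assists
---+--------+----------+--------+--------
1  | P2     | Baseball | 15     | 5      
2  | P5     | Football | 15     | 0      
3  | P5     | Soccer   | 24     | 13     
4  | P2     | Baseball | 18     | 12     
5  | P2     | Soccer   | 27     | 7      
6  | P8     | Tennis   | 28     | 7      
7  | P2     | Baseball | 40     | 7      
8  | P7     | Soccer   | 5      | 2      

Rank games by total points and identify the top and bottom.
SELECT game, SUM(points)
FROM scores
GROUP BY game
ORDER BY SUM(points)

All groups:
  Football: 15
  Tennis: 28
  Soccer: 56
  Baseball: 73

Highest: Baseball (73)
Lowest: Football (15)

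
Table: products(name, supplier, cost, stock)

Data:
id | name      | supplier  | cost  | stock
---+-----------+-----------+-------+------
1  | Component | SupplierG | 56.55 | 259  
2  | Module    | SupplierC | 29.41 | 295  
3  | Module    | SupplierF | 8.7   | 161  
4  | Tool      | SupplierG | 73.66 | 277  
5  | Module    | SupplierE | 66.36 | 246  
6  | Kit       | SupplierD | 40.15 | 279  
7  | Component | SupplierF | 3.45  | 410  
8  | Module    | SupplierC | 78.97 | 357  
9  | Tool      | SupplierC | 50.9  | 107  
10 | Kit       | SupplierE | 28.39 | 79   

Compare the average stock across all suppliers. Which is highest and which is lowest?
SELECT supplier, AVG(stock)
FROM products
GROUP BY supplier
ORDER BY AVG(stock)

All groups:
  SupplierE: 162.50
  SupplierC: 253.00
  SupplierG: 268.00
  SupplierD: 279.00
  SupplierF: 285.50

Highest: SupplierF (285.50)
Lowest: SupplierE (162.50)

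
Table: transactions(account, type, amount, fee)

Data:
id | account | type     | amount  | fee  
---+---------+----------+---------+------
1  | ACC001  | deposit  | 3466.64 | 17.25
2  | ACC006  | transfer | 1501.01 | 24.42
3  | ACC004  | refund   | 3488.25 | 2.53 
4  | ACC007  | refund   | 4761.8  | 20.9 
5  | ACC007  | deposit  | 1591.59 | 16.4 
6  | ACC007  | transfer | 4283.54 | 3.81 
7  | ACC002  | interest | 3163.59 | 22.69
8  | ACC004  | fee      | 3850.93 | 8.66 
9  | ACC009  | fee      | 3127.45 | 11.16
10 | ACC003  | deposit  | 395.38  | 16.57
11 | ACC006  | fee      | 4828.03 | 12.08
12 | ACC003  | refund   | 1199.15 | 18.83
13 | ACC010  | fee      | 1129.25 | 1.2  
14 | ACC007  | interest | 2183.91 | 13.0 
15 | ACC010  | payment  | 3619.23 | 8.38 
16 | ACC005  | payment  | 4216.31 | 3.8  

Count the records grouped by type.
SELECT type, COUNT(*) as count
FROM transactions
GROUP BY type

Result:
  deposit: 3
  fee: 4
  interest: 2
  payment: 2
  refund: 3
  transfer: 2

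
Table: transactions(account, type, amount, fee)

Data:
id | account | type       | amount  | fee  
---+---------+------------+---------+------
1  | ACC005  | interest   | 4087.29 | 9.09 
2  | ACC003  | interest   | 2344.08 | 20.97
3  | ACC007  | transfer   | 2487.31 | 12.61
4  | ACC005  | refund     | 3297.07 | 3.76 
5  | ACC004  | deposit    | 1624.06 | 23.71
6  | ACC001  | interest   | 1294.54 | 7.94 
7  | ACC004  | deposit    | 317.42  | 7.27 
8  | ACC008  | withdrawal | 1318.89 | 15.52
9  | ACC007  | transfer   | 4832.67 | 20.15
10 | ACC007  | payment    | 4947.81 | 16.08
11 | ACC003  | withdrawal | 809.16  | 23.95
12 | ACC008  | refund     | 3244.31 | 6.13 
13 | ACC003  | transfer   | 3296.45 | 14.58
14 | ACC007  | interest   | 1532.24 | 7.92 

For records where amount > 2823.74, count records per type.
SELECT type, COUNT(*)
FROM transactions
WHERE amount > 2823.74
GROUP BY type

Note: WHERE filters rows before grouping.

Result:
  interest: 1
  payment: 1
  refund: 2
  transfer: 2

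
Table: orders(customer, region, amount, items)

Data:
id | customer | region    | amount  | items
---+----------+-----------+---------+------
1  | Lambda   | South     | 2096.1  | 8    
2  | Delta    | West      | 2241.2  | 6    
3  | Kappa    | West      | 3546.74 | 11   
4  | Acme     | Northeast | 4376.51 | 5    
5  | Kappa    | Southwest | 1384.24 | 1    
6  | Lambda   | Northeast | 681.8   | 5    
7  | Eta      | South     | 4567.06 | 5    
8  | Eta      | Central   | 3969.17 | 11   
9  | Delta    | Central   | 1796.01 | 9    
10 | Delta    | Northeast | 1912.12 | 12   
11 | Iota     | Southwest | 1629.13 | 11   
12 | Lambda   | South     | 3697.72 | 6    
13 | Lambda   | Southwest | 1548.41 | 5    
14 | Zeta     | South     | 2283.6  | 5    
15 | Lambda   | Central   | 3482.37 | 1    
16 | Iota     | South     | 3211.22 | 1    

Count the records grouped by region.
SELECT region, COUNT(*) as count
FROM orders
GROUP BY region

Result:
  Central: 3
  Northeast: 3
  South: 5
  Southwest: 3
  West: 2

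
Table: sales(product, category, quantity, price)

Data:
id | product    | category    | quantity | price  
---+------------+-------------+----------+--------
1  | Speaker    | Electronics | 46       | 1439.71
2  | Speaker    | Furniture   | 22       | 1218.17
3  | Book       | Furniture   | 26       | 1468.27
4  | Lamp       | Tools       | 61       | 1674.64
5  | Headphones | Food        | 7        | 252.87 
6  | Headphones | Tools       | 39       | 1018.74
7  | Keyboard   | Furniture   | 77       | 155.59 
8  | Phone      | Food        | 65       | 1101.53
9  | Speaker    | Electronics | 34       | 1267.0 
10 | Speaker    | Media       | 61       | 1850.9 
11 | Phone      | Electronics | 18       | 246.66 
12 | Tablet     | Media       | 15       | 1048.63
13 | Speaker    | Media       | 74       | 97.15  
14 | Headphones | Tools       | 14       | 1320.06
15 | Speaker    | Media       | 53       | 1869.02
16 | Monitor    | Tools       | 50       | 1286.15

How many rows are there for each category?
SELECT category, COUNT(*) as count
FROM sales
GROUP BY category

Result:
  Electronics: 3
  Food: 2
  Furniture: 3
  Media: 4
  Tools: 4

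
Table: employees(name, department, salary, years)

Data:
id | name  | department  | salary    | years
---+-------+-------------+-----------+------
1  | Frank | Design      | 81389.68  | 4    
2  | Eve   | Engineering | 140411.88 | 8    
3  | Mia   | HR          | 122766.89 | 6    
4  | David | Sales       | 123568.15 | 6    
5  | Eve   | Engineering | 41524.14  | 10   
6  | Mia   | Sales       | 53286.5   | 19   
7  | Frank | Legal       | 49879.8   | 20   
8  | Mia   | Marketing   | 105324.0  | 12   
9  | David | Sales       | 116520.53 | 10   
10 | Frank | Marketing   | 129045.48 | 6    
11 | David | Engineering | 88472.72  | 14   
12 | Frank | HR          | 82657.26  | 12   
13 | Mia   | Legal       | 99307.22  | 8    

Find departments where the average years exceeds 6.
SELECT department, AVG(years)
FROM employees
GROUP BY department
HAVING AVG(years) > 6

Result:
  Engineering: avg=10.67
  HR: avg=9.00
  Legal: avg=14.00
  Marketing: avg=9.00
  Sales: avg=11.67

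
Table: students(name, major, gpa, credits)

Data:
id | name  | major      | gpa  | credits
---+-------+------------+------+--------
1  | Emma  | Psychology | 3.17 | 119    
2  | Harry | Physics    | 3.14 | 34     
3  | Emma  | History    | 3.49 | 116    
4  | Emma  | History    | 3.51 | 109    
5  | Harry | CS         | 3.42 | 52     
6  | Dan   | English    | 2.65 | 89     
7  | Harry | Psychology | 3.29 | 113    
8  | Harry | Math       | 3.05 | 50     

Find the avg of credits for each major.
SELECT major, AVG(credits) as result
FROM students
GROUP BY major

Result:
  CS: 52.00
  English: 89.00
  History: 112.50
  Math: 50.00
  Physics: 34.00
  Psychology: 116.00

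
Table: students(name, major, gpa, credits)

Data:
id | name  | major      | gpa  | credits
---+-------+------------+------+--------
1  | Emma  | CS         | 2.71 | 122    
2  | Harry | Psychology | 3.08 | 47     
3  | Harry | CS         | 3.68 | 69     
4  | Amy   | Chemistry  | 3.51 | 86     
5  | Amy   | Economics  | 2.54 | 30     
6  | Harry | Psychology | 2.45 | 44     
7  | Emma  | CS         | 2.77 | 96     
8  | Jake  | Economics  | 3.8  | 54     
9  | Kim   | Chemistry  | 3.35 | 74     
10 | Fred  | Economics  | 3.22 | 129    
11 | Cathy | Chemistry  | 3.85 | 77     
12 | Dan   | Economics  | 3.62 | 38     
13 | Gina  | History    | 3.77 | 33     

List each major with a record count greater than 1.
SELECT major, COUNT(*) as cnt
FROM students
GROUP BY major
HAVING COUNT(*) > 1

Result:
  CS: 3
  Chemistry: 3
  Economics: 4
  Psychology: 2

Note: HAVING filters groups after aggregation, WHERE filters rows before.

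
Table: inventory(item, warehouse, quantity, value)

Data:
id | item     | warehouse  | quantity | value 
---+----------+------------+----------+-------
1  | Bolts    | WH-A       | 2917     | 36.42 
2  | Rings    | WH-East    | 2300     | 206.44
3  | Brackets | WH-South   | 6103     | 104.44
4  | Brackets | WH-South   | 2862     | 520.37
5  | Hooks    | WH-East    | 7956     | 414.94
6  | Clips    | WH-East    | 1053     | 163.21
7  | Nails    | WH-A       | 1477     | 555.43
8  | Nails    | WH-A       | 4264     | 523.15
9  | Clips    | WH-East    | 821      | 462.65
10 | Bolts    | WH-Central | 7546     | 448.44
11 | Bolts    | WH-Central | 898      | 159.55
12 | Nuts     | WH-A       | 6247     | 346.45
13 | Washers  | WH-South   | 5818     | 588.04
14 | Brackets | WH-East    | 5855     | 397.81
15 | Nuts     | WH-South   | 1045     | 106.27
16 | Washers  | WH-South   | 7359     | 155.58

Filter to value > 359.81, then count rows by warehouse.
SELECT warehouse, COUNT(*)
FROM inventory
WHERE value > 359.81
GROUP BY warehouse

Note: WHERE filters rows before grouping.

Result:
  WH-A: 2
  WH-Central: 1
  WH-East: 3
  WH-South: 2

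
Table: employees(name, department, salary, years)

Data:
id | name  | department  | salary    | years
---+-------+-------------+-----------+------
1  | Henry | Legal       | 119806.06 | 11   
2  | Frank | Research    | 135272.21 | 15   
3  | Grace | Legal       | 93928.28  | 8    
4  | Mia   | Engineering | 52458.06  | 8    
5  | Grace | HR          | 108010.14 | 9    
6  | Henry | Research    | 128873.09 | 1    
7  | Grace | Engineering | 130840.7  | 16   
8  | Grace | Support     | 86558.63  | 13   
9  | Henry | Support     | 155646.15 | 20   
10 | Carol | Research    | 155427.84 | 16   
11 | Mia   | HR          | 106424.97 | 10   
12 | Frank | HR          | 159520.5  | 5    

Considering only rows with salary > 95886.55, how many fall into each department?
SELECT department, COUNT(*)
FROM employees
WHERE salary > 95886.55
GROUP BY department

Note: WHERE filters rows before grouping.

Result:
  Engineering: 1
  HR: 3
  Legal: 1
  Research: 3
  Support: 1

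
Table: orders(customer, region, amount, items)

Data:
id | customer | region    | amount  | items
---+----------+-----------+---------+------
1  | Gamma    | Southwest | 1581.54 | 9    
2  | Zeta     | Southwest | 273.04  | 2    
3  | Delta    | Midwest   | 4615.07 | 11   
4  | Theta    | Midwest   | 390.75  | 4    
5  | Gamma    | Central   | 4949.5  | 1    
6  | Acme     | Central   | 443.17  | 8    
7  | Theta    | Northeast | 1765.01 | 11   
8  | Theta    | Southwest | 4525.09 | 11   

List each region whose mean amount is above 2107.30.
SELECT region, AVG(amount)
FROM orders
GROUP BY region
HAVING AVG(amount) > 2107.30

Result:
  Central: avg=2696.34
  Midwest: avg=2502.91
  Southwest: avg=2126.56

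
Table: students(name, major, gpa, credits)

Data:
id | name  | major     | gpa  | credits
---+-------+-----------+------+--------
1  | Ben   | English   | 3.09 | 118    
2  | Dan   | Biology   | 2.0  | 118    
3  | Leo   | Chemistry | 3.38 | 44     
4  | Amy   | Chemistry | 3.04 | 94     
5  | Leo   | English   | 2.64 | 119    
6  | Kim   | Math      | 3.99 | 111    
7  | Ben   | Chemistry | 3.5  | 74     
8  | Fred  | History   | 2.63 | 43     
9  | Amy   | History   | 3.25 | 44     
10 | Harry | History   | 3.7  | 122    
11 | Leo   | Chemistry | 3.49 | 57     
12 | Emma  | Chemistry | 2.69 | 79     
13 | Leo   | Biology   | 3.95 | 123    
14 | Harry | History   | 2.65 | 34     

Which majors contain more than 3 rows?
SELECT major, COUNT(*) as cnt
FROM students
GROUP BY major
HAVING COUNT(*) > 3

Result:
  Chemistry: 5
  History: 4

Note: HAVING filters groups after aggregation, WHERE filters rows before.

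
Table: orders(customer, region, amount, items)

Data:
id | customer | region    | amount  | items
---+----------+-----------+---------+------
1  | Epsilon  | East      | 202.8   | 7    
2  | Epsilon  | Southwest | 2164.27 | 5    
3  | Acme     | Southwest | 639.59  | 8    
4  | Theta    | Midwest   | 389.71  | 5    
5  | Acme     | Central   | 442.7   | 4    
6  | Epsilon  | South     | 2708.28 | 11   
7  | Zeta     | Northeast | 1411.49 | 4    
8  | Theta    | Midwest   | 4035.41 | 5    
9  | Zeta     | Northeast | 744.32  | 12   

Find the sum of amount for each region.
SELECT region, SUM(amount) as result
FROM orders
GROUP BY region

Result:
  Central: 442.70
  East: 202.80
  Midwest: 4425.12
  Northeast: 2155.81
  South: 2708.28
  Southwest: 2803.86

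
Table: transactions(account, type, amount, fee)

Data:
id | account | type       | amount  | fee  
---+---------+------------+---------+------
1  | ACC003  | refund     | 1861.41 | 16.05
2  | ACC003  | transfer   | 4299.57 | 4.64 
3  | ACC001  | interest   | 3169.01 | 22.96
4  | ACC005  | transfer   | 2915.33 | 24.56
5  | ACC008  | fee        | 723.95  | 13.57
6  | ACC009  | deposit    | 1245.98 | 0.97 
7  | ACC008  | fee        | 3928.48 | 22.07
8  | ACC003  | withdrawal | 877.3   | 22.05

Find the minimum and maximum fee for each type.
SELECT type, MIN(fee), MAX(fee)
FROM transactions
GROUP BY type

Result:
  deposit: min=0.97, max=0.97
  fee: min=13.57, max=22.07
  interest: min=22.96, max=22.96
  refund: min=16.05, max=16.05
  transfer: min=4.64, max=24.56
  withdrawal: min=22.05, max=22.05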